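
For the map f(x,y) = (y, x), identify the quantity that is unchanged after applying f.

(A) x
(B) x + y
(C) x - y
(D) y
B

For f(x,y) = (y, x):
After applying f: x' = y, y' = x. So x' + y' = y + x = x + y.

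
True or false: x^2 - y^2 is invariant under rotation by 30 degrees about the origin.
False

Applying rotation by 30 degrees: x' = x*cos(30 degrees) - y*sin(30 degrees) = sqrt(3)x/2 - y/2, y' = x*sin(30 degrees) + y*cos(30 degrees) = x/2 + sqrt(3)y/2

Substituting into x^2 - y^2:
(sqrt(3)x/2 - y/2)^2 - (x/2 + sqrt(3)y/2)^2
= x^2/2 - sqrt(3)xy - y^2/2

This differs from the original expression x^2 - y^2, so it is NOT invariant.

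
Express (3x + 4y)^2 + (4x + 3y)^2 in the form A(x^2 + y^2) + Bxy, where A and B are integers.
25(x^2 + y^2) + 48xy

Expanding: (3x + 4y)^2 = 9x^2 + 24xy + 16y^2
(4x + 3y)^2 = 16x^2 + 24xy + 9y^2
Sum = (9+16)(x^2+y^2) + 48xy = 25(x^2 + y^2) + 48xy
This is symmetric in x and y.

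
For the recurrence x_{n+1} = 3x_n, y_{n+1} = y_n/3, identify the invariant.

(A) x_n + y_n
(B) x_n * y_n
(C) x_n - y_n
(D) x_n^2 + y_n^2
B

For the recurrence x_{n+1} = 3x_n, y_{n+1} = y_n/3:

x_{n+1} * y_{n+1} = (3x_n) * (y_n/3) = x_n * y_n
The product is conserved.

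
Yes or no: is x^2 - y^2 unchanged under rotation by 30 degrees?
No

Applying rotation by 30 degrees: x' = x*cos(30 degrees) - y*sin(30 degrees) = sqrt(3)x/2 - y/2, y' = x*sin(30 degrees) + y*cos(30 degrees) = x/2 + sqrt(3)y/2

Substituting into x^2 - y^2:
(sqrt(3)x/2 - y/2)^2 - (x/2 + sqrt(3)y/2)^2
= x^2/2 - sqrt(3)xy - y^2/2

This differs from the original expression x^2 - y^2, so it is NOT invariant.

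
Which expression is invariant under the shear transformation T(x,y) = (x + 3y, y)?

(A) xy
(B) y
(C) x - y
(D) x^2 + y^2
B

Under the shear T(x,y) = (x + 3y, y):
Substitute the transformed coordinates into each option and compare with the original:
(A) xy  ->  (x + 3y)(y) = xy + 3y^2   [differs from xy: not invariant]
(B) y  ->  (y) = y   [equals y: invariant]
(C) x - y  ->  (x + 3y) - (y) = x + 2y   [differs from x - y: not invariant]
(D) x^2 + y^2  ->  (x + 3y)^2 + (y)^2 = x^2 + 6xy + 10y^2   [differs from x^2 + y^2: not invariant]

Only option (B), y, is unchanged by the transformation.
A horizontal shear moves points parallel to the x-axis, so the y-coordinate (and any function of y alone) is unchanged.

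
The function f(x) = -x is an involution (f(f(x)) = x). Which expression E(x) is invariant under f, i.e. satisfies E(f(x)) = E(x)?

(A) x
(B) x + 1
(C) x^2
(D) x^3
C

Replace x by f(x) = -x in each option and simplify. As a quick numerical cross-check, also compare E(4) with E(f(4)) = E(-4).

(A) x  ->  (-x) = -x; check: E(4) = 4 but E(-4) = -4.   [not invariant]
(B) x + 1  ->  (-x) + 1 = 1 - x; check: E(4) = 5 but E(-4) = -3.   [not invariant]
(C) x^2  ->  (-x)^2, which simplifies back to x^2; check: E(4) = 16, E(-4) = 16.   [invariant]
(D) x^3  ->  (-x)^3 = -x^3; check: E(4) = 64 but E(-4) = -64.   [not invariant]

Only (C) is unchanged. E is symmetric under swapping x with f(x) = -x, which is exactly what an involution does.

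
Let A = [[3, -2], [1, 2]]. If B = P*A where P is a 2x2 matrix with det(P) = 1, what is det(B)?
8

By the multiplicative property of determinants, det(B) = det(P*A) = det(P) * det(A) = det(A),
so the determinant is invariant under multiplication by any determinant-1 matrix; we just need det(A).

det(A) = (3)(2) - (-2)(1) = 6 - (-2) = 8

Therefore det(B) = 1 * 8 = 8.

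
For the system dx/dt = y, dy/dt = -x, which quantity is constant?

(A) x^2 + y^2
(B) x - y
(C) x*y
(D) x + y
A

A first integral I satisfies dI/dt = 0 along every solution. Differentiate each option and use the equation of motion:
(A) d/dt[x^2 + y^2] = 2x*dx/dt + 2y*dy/dt = 2x*y + 2y*(-x) = 0
(B) d/dt[x - y] = y - (-x) = x + y, not identically 0
(C) d/dt[x*y] = (dx/dt)y + x(dy/dt) = y^2 - x^2, not identically 0
(D) d/dt[x + y] = y + (-x) = y - x, not identically 0

Only (A) has zero time-derivative. So x^2 + y^2 (the squared radius; trajectories are circles) is the conserved quantity.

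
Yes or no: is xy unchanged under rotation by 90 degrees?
No

Applying rotation by 90 degrees: x' = x*cos(90 degrees) - y*sin(90 degrees) = -y, y' = x*sin(90 degrees) + y*cos(90 degrees) = x

Substituting into xy:
(-y)(x)
= -xy

This differs from the original expression xy, so it is NOT invariant.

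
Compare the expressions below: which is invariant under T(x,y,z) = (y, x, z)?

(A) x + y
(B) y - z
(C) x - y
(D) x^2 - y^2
A

Apply T(x,y,z) = (y, x, z) to each option, i.e. replace (x, y, z) by the transformed coordinates.
Substitute the transformed coordinates into each option and compare with the original:
(A) x + y  ->  (y) + (x) = x + y   [equals x + y: invariant]
(B) y - z  ->  (x) - (z) = x - z   [differs from y - z: not invariant]
(C) x - y  ->  (y) - (x) = -x + y   [differs from x - y: not invariant]
(D) x^2 - y^2  ->  (y)^2 - (x)^2 = -x^2 + y^2   [differs from x^2 - y^2: not invariant]

Only option (A), x + y, is unchanged by the transformation.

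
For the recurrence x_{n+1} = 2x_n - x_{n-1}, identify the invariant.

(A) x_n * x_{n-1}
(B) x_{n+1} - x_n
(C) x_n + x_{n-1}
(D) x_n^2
B

For the recurrence x_{n+1} = 2x_n - x_{n-1}:

If x_{n+1} = 2x_n - x_{n-1}, then:
x_{n+1} - x_n = x_n - x_{n-1}
The first difference is constant throughout the sequence.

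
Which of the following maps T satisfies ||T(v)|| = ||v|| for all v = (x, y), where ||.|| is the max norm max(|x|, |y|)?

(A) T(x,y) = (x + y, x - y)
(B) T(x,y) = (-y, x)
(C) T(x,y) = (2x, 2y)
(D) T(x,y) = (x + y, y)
B

A transformation preserves a norm if ||T(v)|| = ||v|| for every v; a single vector where the norm changes rules an option out.

(A) T(x,y) = (x + y, x - y): v = (1, 1) has norm max(|1|, |1|) = 1, but T(v) = (2, 0) has norm 2 -- not preserved.
(B) T(x,y) = (-y, x): preserves the norm -- it only permutes the coordinates and/or flips signs, which leaves max(|x|, |y|) unchanged.
(C) T(x,y) = (2x, 2y): v = (1, 0) has norm max(|1|, |0|) = 1, but T(v) = (2, 0) has norm 2 -- not preserved.
(D) T(x,y) = (x + y, y): v = (1, 1) has norm max(|1|, |1|) = 1, but T(v) = (2, 1) has norm 2 -- not preserved.

Therefore the answer is (B).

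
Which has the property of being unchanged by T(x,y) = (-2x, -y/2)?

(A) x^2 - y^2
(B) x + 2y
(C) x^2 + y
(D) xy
D

An expression E(x,y) is invariant under T if E(T(x,y)) = E(x,y). Here T(x,y) = (-2x, -y/2).
Substitute the transformed coordinates into each option and compare with the original:
(A) x^2 - y^2  ->  (-2x)^2 - (-y/2)^2 = 4x^2 - y^2/4   [differs from x^2 - y^2: not invariant]
(B) x + 2y  ->  (-2x) + 2(-y/2) = -2x - y   [differs from x + 2y: not invariant]
(C) x^2 + y  ->  (-2x)^2 + (-y/2) = 4x^2 - y/2   [differs from x^2 + y: not invariant]
(D) xy  ->  (-2x)(-y/2) = xy   [equals xy: invariant]

Only option (D), xy, is unchanged by the transformation.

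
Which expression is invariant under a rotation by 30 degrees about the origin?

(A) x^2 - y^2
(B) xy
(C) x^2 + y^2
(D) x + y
C

A rotation by 30 degrees sends (x, y) to (sqrt(3)x/2 - y/2, x/2 + sqrt(3)y/2).
Substitute the transformed coordinates into each option and compare with the original:
(A) x^2 - y^2  ->  (sqrt(3)x/2 - y/2)^2 - (x/2 + sqrt(3)y/2)^2 = x^2/2 - sqrt(3)xy - y^2/2   [differs from x^2 - y^2: not invariant]
(B) xy  ->  (sqrt(3)x/2 - y/2)(x/2 + sqrt(3)y/2) = sqrt(3)x^2/4 + xy/2 - sqrt(3)y^2/4   [differs from xy: not invariant]
(C) x^2 + y^2  ->  (sqrt(3)x/2 - y/2)^2 + (x/2 + sqrt(3)y/2)^2 = x^2 + y^2   [equals x^2 + y^2: invariant]
(D) x + y  ->  (sqrt(3)x/2 - y/2) + (x/2 + sqrt(3)y/2) = x/2 + sqrt(3)x/2 - y/2 + sqrt(3)y/2   [differs from x + y: not invariant]

Only option (C), x^2 + y^2, is unchanged by the transformation.
Geometrically, x^2 + y^2 is the squared distance from the origin, which every rotation about the origin preserves.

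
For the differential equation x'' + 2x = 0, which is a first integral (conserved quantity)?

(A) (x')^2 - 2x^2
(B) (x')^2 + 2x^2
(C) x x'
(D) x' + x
B

A first integral I satisfies dI/dt = 0 along every solution. Differentiate each option and use the equation of motion:
(A) d/dt[(x')^2 - 2x^2] = 2x'x'' - 4x x' = -8x x', not identically 0
(B) d/dt[(x')^2 + 2x^2] = 2x'x'' + 4x x' = 2x'(-2x) + 4x x' = 0
(C) d/dt[x x'] = (x')^2 + x x'' = (x')^2 - 2x^2, not identically 0
(D) d/dt[x' + x] = x'' + x' = -2x + x', not identically 0

Only (B) has zero time-derivative. So the energy-like quantity (x')^2 + 2x^2 is the first integral.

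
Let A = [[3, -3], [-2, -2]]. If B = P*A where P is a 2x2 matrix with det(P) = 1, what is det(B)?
-12

By the multiplicative property of determinants, det(B) = det(P*A) = det(P) * det(A) = det(A),
so the determinant is invariant under multiplication by any determinant-1 matrix; we just need det(A).

det(A) = (3)(-2) - (-3)(-2) = -6 - 6 = -12

Therefore det(B) = 1 * (-12) = -12.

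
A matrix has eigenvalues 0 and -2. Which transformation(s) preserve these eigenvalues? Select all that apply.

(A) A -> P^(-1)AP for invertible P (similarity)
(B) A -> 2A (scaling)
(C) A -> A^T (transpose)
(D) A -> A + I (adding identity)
A and C

Eigenvalues are preserved by:
1. Similarity transformations: A -> P^(-1)AP (same characteristic polynomial)
2. Transpose: A^T has the same eigenvalues as A

Eigenvalues are NOT preserved by:
- Adding identity: eigenvalues become 0+1, -2+1
- Scaling: eigenvalues become 0, -4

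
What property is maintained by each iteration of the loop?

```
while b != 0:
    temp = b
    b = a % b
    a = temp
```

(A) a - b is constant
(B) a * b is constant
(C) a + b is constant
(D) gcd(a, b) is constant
D

A loop invariant must hold before the first iteration and be re-established by every execution of the body.

(D) gcd(a, b) is constant: One iteration replaces (a, b) by (b, a mod b). Since a mod b = a - q*b for an integer q, any common divisor of a and b divides b and a mod b, and conversely; hence gcd(b, a mod b) = gcd(a, b). For instance (19, 7) -> (7, 5) keeps gcd = 1. At exit b = 0 and a = gcd of the original inputs.

The other options fail:
(A) a - b is constant: e.g. (a, b) = (19, 7) -> (7, 5): the difference goes from 12 to 2.
(B) a * b is constant: e.g. (a, b) = (19, 7) -> (7, 5): the product goes from 133 to 35.
(C) a + b is constant: e.g. (a, b) = (19, 7) -> (7, 5): the sum goes from 26 to 12.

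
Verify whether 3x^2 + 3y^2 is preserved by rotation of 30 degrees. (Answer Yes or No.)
Yes

Applying rotation by 30 degrees: x' = x*cos(30 degrees) - y*sin(30 degrees) = sqrt(3)x/2 - y/2, y' = x*sin(30 degrees) + y*cos(30 degrees) = x/2 + sqrt(3)y/2

Substituting into 3x^2 + 3y^2:
3(sqrt(3)x/2 - y/2)^2 + 3(x/2 + sqrt(3)y/2)^2
= 3x^2 + 3y^2

This equals the original expression 3x^2 + 3y^2, so it IS invariant.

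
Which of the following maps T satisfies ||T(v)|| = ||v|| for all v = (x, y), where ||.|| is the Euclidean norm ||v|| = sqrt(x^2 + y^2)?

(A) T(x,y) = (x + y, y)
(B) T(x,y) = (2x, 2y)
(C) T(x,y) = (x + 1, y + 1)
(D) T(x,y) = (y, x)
D

A transformation preserves a norm if ||T(v)|| = ||v|| for every v; a single vector where the norm changes rules an option out.

(A) T(x,y) = (x + y, y): v = (0, 1) has norm sqrt((0)^2 + (1)^2) = 1, but T(v) = (1, 1) has norm sqrt(2) -- not preserved.
(B) T(x,y) = (2x, 2y): v = (1, 0) has norm sqrt((1)^2 + (0)^2) = 1, but T(v) = (2, 0) has norm 2 -- not preserved.
(C) T(x,y) = (x + 1, y + 1): v = (1, 0) has norm sqrt((1)^2 + (0)^2) = 1, but T(v) = (2, 1) has norm sqrt(5) -- not preserved.
(D) T(x,y) = (y, x): preserves the norm -- it is an orthogonal map (a rotation/reflection), and (y)^2 + (x)^2 simplifies to x^2 + y^2.

Therefore the answer is (D).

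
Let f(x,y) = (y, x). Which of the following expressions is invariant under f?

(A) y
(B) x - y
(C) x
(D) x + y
D

For f(x,y) = (y, x):
After applying f: x' = y, y' = x. So x' + y' = y + x = x + y.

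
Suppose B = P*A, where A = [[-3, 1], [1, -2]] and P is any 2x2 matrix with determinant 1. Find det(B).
5

By the multiplicative property of determinants, det(B) = det(P*A) = det(P) * det(A) = det(A),
so the determinant is invariant under multiplication by any determinant-1 matrix; we just need det(A).

det(A) = (-3)(-2) - (1)(1) = 6 - 1 = 5

Therefore det(B) = 1 * 5 = 5.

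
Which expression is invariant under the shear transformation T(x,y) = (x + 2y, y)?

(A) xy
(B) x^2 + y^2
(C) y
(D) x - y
C

Under the shear T(x,y) = (x + 2y, y):
Substitute the transformed coordinates into each option and compare with the original:
(A) xy  ->  (x + 2y)(y) = xy + 2y^2   [differs from xy: not invariant]
(B) x^2 + y^2  ->  (x + 2y)^2 + (y)^2 = x^2 + 4xy + 5y^2   [differs from x^2 + y^2: not invariant]
(C) y  ->  (y) = y   [equals y: invariant]
(D) x - y  ->  (x + 2y) - (y) = x + y   [differs from x - y: not invariant]

Only option (C), y, is unchanged by the transformation.
A horizontal shear moves points parallel to the x-axis, so the y-coordinate (and any function of y alone) is unchanged.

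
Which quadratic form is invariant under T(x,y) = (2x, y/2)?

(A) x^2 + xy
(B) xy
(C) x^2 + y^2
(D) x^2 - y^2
B

T multiplies x by 2 and divides y by 2.
Substitute the transformed coordinates into each option and compare with the original:
(A) x^2 + xy  ->  (2x)^2 + (2x)(y/2) = 4x^2 + xy   [differs from x^2 + xy: not invariant]
(B) xy  ->  (2x)(y/2) = xy   [equals xy: invariant]
(C) x^2 + y^2  ->  (2x)^2 + (y/2)^2 = 4x^2 + y^2/4   [differs from x^2 + y^2: not invariant]
(D) x^2 - y^2  ->  (2x)^2 - (y/2)^2 = 4x^2 - y^2/4   [differs from x^2 - y^2: not invariant]

Only option (B), xy, is unchanged by the transformation.
The factors 2 and 1/2 cancel only in the pure product xy.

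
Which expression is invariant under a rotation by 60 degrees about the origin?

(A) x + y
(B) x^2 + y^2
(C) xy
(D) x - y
B

A rotation by 60 degrees sends (x, y) to (x/2 - sqrt(3)y/2, sqrt(3)x/2 + y/2).
Substitute the transformed coordinates into each option and compare with the original:
(A) x + y  ->  (x/2 - sqrt(3)y/2) + (sqrt(3)x/2 + y/2) = x/2 + sqrt(3)x/2 - sqrt(3)y/2 + y/2   [differs from x + y: not invariant]
(B) x^2 + y^2  ->  (x/2 - sqrt(3)y/2)^2 + (sqrt(3)x/2 + y/2)^2 = x^2 + y^2   [equals x^2 + y^2: invariant]
(C) xy  ->  (x/2 - sqrt(3)y/2)(sqrt(3)x/2 + y/2) = sqrt(3)x^2/4 - xy/2 - sqrt(3)y^2/4   [differs from xy: not invariant]
(D) x - y  ->  (x/2 - sqrt(3)y/2) - (sqrt(3)x/2 + y/2) = -sqrt(3)x/2 + x/2 - sqrt(3)y/2 - y/2   [differs from x - y: not invariant]

Only option (B), x^2 + y^2, is unchanged by the transformation.
Geometrically, x^2 + y^2 is the squared distance from the origin, which every rotation about the origin preserves.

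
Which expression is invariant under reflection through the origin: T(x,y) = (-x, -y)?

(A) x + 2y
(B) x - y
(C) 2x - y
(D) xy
D

The map is reflection through the origin: T(x,y) = (-x, -y).
Substitute the transformed coordinates into each option and compare with the original:
(A) x + 2y  ->  (-x) + 2(-y) = -x - 2y   [differs from x + 2y: not invariant]
(B) x - y  ->  (-x) - (-y) = -x + y   [differs from x - y: not invariant]
(C) 2x - y  ->  2(-x) - (-y) = -2x + y   [differs from 2x - y: not invariant]
(D) xy  ->  (-x)(-y) = xy   [equals xy: invariant]

Only option (D), xy, is unchanged by the transformation.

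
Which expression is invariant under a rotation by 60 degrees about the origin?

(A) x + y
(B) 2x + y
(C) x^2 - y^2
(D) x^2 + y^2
D

A rotation by 60 degrees sends (x, y) to (x/2 - sqrt(3)y/2, sqrt(3)x/2 + y/2).
Substitute the transformed coordinates into each option and compare with the original:
(A) x + y  ->  (x/2 - sqrt(3)y/2) + (sqrt(3)x/2 + y/2) = x/2 + sqrt(3)x/2 - sqrt(3)y/2 + y/2   [differs from x + y: not invariant]
(B) 2x + y  ->  2(x/2 - sqrt(3)y/2) + (sqrt(3)x/2 + y/2) = sqrt(3)x/2 + x - sqrt(3)y + y/2   [differs from 2x + y: not invariant]
(C) x^2 - y^2  ->  (x/2 - sqrt(3)y/2)^2 - (sqrt(3)x/2 + y/2)^2 = -x^2/2 - sqrt(3)xy + y^2/2   [differs from x^2 - y^2: not invariant]
(D) x^2 + y^2  ->  (x/2 - sqrt(3)y/2)^2 + (sqrt(3)x/2 + y/2)^2 = x^2 + y^2   [equals x^2 + y^2: invariant]

Only option (D), x^2 + y^2, is unchanged by the transformation.
Geometrically, x^2 + y^2 is the squared distance from the origin, which every rotation about the origin preserves.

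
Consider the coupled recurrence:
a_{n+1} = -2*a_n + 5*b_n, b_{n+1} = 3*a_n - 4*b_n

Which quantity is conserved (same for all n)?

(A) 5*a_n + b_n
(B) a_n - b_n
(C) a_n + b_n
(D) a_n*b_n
C

Replace a_n by a_{n+1} = -2*a_n + 5*b_n and b_n by b_{n+1} = 3*a_n - 4*b_n in each option and simplify:
(A) 5*a_n + b_n  ->  5*(-2*a_n + 5*b_n) + (3*a_n - 4*b_n) = -7*a_n + 21*b_n   [not conserved]
(B) a_n - b_n  ->  (-2*a_n + 5*b_n) - (3*a_n - 4*b_n) = -5*a_n + 9*b_n   [not conserved]
(C) a_n + b_n  ->  (-2*a_n + 5*b_n) + (3*a_n - 4*b_n) = a_n + b_n   [conserved]
(D) a_n*b_n  ->  (-2*a_n + 5*b_n)*(3*a_n - 4*b_n) = -6*a_n^2 + 23*a_n*b_n - 20*b_n^2   [not conserved]

Only (C) a_n + b_n returns to itself after one step, so it is the conserved quantity.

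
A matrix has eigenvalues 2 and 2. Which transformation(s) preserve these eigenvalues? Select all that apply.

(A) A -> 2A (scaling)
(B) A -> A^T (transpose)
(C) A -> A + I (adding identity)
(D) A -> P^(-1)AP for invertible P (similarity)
B and D

Eigenvalues are preserved by:
1. Similarity transformations: A -> P^(-1)AP (same characteristic polynomial)
2. Transpose: A^T has the same eigenvalues as A

Eigenvalues are NOT preserved by:
- Adding identity: eigenvalues become 2+1, 2+1
- Scaling: eigenvalues become 4, 4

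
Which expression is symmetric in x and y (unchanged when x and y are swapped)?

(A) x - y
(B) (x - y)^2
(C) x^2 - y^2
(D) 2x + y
B

A symmetric expression is unchanged when the variables are permuted; here the transformation to test is the swap (x, y) -> (y, x).
Substitute the transformed coordinates into each option and compare with the original:
(A) x - y  ->  (y) - (x) = -x + y   [differs from x - y: not invariant]
(B) (x - y)^2  ->  ((y) - (x))^2 = x^2 - 2xy + y^2   [equals (x - y)^2: invariant]
(C) x^2 - y^2  ->  (y)^2 - (x)^2 = -x^2 + y^2   [differs from x^2 - y^2: not invariant]
(D) 2x + y  ->  2(y) + (x) = x + 2y   [differs from 2x + y: not invariant]

Only option (B), (x - y)^2, is unchanged by the transformation.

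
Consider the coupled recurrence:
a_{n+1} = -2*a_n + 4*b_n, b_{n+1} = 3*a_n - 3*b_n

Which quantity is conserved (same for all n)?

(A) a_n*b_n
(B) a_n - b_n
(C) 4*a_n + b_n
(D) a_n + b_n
D

Replace a_n by a_{n+1} = -2*a_n + 4*b_n and b_n by b_{n+1} = 3*a_n - 3*b_n in each option and simplify:
(A) a_n*b_n  ->  (-2*a_n + 4*b_n)*(3*a_n - 3*b_n) = -6*a_n^2 + 18*a_n*b_n - 12*b_n^2   [not conserved]
(B) a_n - b_n  ->  (-2*a_n + 4*b_n) - (3*a_n - 3*b_n) = -5*a_n + 7*b_n   [not conserved]
(C) 4*a_n + b_n  ->  4*(-2*a_n + 4*b_n) + (3*a_n - 3*b_n) = -5*a_n + 13*b_n   [not conserved]
(D) a_n + b_n  ->  (-2*a_n + 4*b_n) + (3*a_n - 3*b_n) = a_n + b_n   [conserved]

Only (D) a_n + b_n returns to itself after one step, so it is the conserved quantity.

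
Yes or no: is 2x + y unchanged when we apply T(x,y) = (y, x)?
No

Substitute T(x,y) = (y, x) into the expression and compare with the original.

Original: 2x + y
After applying T: 2(y) + (x) = x + 2y

This differs from the original 2x + y (difference: -x + y), so the expression is NOT invariant.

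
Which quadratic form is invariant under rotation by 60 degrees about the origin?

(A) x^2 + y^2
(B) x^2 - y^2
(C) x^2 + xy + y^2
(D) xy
A

Rotation by 60 degrees sends (x, y) to (x/2 - sqrt(3)y/2, sqrt(3)x/2 + y/2).
Substitute the transformed coordinates into each option and compare with the original:
(A) x^2 + y^2  ->  (x/2 - sqrt(3)y/2)^2 + (sqrt(3)x/2 + y/2)^2 = x^2 + y^2   [equals x^2 + y^2: invariant]
(B) x^2 - y^2  ->  (x/2 - sqrt(3)y/2)^2 - (sqrt(3)x/2 + y/2)^2 = -x^2/2 - sqrt(3)xy + y^2/2   [differs from x^2 - y^2: not invariant]
(C) x^2 + xy + y^2  ->  (x/2 - sqrt(3)y/2)^2 + (x/2 - sqrt(3)y/2)(sqrt(3)x/2 + y/2) + (sqrt(3)x/2 + y/2)^2 = sqrt(3)x^2/4 + x^2 - xy/2 - sqrt(3)y^2/4 + y^2   [differs from x^2 + xy + y^2: not invariant]
(D) xy  ->  (x/2 - sqrt(3)y/2)(sqrt(3)x/2 + y/2) = sqrt(3)x^2/4 - xy/2 - sqrt(3)y^2/4   [differs from xy: not invariant]

Only option (A), x^2 + y^2, is unchanged by the transformation.
x^2 + y^2 is the squared distance from the origin, which rotations preserve.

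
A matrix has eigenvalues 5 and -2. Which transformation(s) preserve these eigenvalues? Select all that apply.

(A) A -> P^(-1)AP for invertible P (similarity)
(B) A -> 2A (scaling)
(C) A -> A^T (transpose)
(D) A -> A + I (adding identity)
A and C

Eigenvalues are preserved by:
1. Similarity transformations: A -> P^(-1)AP (same characteristic polynomial)
2. Transpose: A^T has the same eigenvalues as A

Eigenvalues are NOT preserved by:
- Adding identity: eigenvalues become 5+1, -2+1
- Scaling: eigenvalues become 10, -4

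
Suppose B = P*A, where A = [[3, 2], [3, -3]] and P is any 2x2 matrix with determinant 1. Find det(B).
-15

By the multiplicative property of determinants, det(B) = det(P*A) = det(P) * det(A) = det(A),
so the determinant is invariant under multiplication by any determinant-1 matrix; we just need det(A).

det(A) = (3)(-3) - (2)(3) = -9 - 6 = -15

Therefore det(B) = 1 * (-15) = -15.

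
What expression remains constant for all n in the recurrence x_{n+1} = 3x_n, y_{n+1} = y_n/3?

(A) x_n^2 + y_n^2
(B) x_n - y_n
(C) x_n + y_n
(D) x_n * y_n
D

For the recurrence x_{n+1} = 3x_n, y_{n+1} = y_n/3:

x_{n+1} * y_{n+1} = (3x_n) * (y_n/3) = x_n * y_n
The product is conserved.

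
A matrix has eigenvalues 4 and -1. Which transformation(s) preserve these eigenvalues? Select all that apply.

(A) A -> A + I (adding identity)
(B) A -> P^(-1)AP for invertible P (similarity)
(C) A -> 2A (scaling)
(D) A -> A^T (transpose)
B and D

Eigenvalues are preserved by:
1. Similarity transformations: A -> P^(-1)AP (same characteristic polynomial)
2. Transpose: A^T has the same eigenvalues as A

Eigenvalues are NOT preserved by:
- Adding identity: eigenvalues become 4+1, -1+1
- Scaling: eigenvalues become 8, -2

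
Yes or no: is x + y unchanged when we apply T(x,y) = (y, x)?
Yes

Substitute T(x,y) = (y, x) into the expression and compare with the original.

Original: x + y
After applying T: (y) + (x) = x + y

This is identical to the original x + y, so the expression is invariant.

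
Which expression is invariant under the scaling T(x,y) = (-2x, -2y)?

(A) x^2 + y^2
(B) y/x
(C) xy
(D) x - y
B

Under the uniform scaling T(x,y) = (-2x, -2y):
Substitute the transformed coordinates into each option and compare with the original:
(A) x^2 + y^2  ->  (-2x)^2 + (-2y)^2 = 4x^2 + 4y^2   [differs from x^2 + y^2: not invariant]
(B) y/x  ->  (-2y)/(-2x) = y/x   [equals y/x: invariant]
(C) xy  ->  (-2x)(-2y) = 4xy   [differs from xy: not invariant]
(D) x - y  ->  (-2x) - (-2y) = -2x + 2y   [differs from x - y: not invariant]

Only option (B), y/x, is unchanged by the transformation.
The common factor -2 cancels in a ratio of coordinates, while sums, products and sums of squares pick up factors of -2 or 4.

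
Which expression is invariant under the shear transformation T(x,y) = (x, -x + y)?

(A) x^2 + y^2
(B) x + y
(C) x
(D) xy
C

Under the shear T(x,y) = (x, -x + y):
Substitute the transformed coordinates into each option and compare with the original:
(A) x^2 + y^2  ->  (x)^2 + (-x + y)^2 = 2x^2 - 2xy + y^2   [differs from x^2 + y^2: not invariant]
(B) x + y  ->  (x) + (-x + y) = y   [differs from x + y: not invariant]
(C) x  ->  (x) = x   [equals x: invariant]
(D) xy  ->  (x)(-x + y) = -x^2 + xy   [differs from xy: not invariant]

Only option (C), x, is unchanged by the transformation.
A vertical shear moves points parallel to the y-axis, so the x-coordinate (and any function of x alone) is unchanged.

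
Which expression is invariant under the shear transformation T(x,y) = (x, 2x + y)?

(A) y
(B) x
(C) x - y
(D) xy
B

Under the shear T(x,y) = (x, 2x + y):
Substitute the transformed coordinates into each option and compare with the original:
(A) y  ->  (2x + y) = 2x + y   [differs from y: not invariant]
(B) x  ->  (x) = x   [equals x: invariant]
(C) x - y  ->  (x) - (2x + y) = -x - y   [differs from x - y: not invariant]
(D) xy  ->  (x)(2x + y) = 2x^2 + xy   [differs from xy: not invariant]

Only option (B), x, is unchanged by the transformation.
A vertical shear moves points parallel to the y-axis, so the x-coordinate (and any function of x alone) is unchanged.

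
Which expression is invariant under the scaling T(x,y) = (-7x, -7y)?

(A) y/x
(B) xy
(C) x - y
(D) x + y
A

Under the uniform scaling T(x,y) = (-7x, -7y):
Substitute the transformed coordinates into each option and compare with the original:
(A) y/x  ->  (-7y)/(-7x) = y/x   [equals y/x: invariant]
(B) xy  ->  (-7x)(-7y) = 49xy   [differs from xy: not invariant]
(C) x - y  ->  (-7x) - (-7y) = -7x + 7y   [differs from x - y: not invariant]
(D) x + y  ->  (-7x) + (-7y) = -7x - 7y   [differs from x + y: not invariant]

Only option (A), y/x, is unchanged by the transformation.
The common factor -7 cancels in a ratio of coordinates, while sums, products and sums of squares pick up factors of -7 or 49.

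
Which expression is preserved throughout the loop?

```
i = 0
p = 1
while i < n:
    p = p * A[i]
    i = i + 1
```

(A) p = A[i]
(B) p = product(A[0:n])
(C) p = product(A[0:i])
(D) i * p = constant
C

A loop invariant must hold before the first iteration and be re-established by every execution of the body.

(C) p = product(A[0:i]): Initially i = 0 and p = 1 = product of the empty slice A[0:0]. If p = product(A[0:i]) holds at the top of an iteration, the body sets p to product(A[0:i]) * A[i] = product(A[0:i+1]) and then i to i+1, so the property is restored. At exit i = n, giving p = product(A[0:n]).

The other options fail:
(A) p = A[i]: after the first iteration p = A[0] but i = 1; in general p is a product of several elements, not a single one.
(B) p = product(A[0:n]): false before the loop (p = 1, not the full product) -- it only becomes true at exit.
(D) i * p = constant: initially i * p = 0, but after one iteration it is 1 * A[0], which is nonzero in general.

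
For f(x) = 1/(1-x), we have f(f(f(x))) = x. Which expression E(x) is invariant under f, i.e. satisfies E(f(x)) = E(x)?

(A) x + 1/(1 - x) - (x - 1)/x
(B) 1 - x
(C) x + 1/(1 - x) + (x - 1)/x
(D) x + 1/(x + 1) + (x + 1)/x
C

Replace x by f(x) = 1/(1 - x) in each option and simplify. As a quick numerical cross-check, also compare E(5) with E(f(5)) = E(-1/4).

(A) x + 1/(1 - x) - (x - 1)/x  ->  (1/(1 - x)) + 1/(1 - (1/(1 - x))) - ((1/(1 - x)) - 1)/(1/(1 - x)) = (x^2(1 - x) - x + (x - 1)^2)/(x(x - 1)); check: E(5) = 79/20 but E(-1/4) = -89/20.   [not invariant]
(B) 1 - x  ->  1 - (1/(1 - x)) = x/(x - 1); check: E(5) = -4 but E(-1/4) = 5/4.   [not invariant]
(C) x + 1/(1 - x) + (x - 1)/x  ->  (1/(1 - x)) + 1/(1 - (1/(1 - x))) + ((1/(1 - x)) - 1)/(1/(1 - x)), which simplifies back to x + 1/(1 - x) + (x - 1)/x; check: E(5) = 111/20, E(-1/4) = 111/20.   [invariant]
(D) x + 1/(x + 1) + (x + 1)/x  ->  (1/(1 - x)) + 1/((1/(1 - x)) + 1) + ((1/(1 - x)) + 1)/(1/(1 - x)) = (-x^3 + 6x^2 - 11x + 7)/(x^2 - 3x + 2); check: E(5) = 191/30 but E(-1/4) = -23/12.   [not invariant]

Only (C) is unchanged. Indeed f(f(x)) = 1/(1 - 1/(1-x)) = (1-x)/(-x) = (x-1)/x, so E(x) = x + f(x) + f(f(x)) is the sum over the whole 3-cycle; applying f just permutes the three terms cyclically (x -> f(x) -> f(f(x)) -> x), leaving the sum unchanged.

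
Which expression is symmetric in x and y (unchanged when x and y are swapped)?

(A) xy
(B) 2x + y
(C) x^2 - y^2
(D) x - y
A

A symmetric expression is unchanged when the variables are permuted; here the transformation to test is the swap (x, y) -> (y, x).
Substitute the transformed coordinates into each option and compare with the original:
(A) xy  ->  (y)(x) = xy   [equals xy: invariant]
(B) 2x + y  ->  2(y) + (x) = x + 2y   [differs from 2x + y: not invariant]
(C) x^2 - y^2  ->  (y)^2 - (x)^2 = -x^2 + y^2   [differs from x^2 - y^2: not invariant]
(D) x - y  ->  (y) - (x) = -x + y   [differs from x - y: not invariant]

Only option (A), xy, is unchanged by the transformation.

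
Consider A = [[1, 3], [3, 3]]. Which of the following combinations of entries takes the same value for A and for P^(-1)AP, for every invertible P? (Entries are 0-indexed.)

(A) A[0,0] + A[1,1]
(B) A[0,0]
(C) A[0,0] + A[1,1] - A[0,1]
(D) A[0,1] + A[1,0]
A

A[0,0] + A[1,1] is the trace of A. By the cyclic property of the trace, tr(P^(-1)AP) = tr(APP^(-1)) = tr(A), so it is the same for every matrix similar to A.

The other combinations are not similarity invariants. For example, take P = [[1, -1], [0, 1]] (det P = 1), so P^(-1) = [[1, 1], [0, 1]] and
B = P^(-1)AP = [[4, 2], [3, 0]].
Evaluating each option on A and on B:
(A) A[0,0] + A[1,1]: 4 for A, 4 for B -> unchanged
(B) A[0,0]: 1 for A, 4 for B -> changes
(C) A[0,0] + A[1,1] - A[0,1]: 1 for A, 2 for B -> changes
(D) A[0,1] + A[1,0]: 6 for A, 5 for B -> changes

Only (A) A[0,0] + A[1,1] = 4 survives (and it does so for every P, not just this one), so it is the invariant.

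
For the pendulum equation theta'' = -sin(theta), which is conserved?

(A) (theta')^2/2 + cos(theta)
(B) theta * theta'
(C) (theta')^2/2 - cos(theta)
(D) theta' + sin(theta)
C

A first integral I satisfies dI/dt = 0 along every solution. Differentiate each option and use the equation of motion:
(A) d/dt[(theta')^2/2 + cos(theta)] = theta' theta'' - sin(theta) theta' = -2 theta' sin(theta), not identically 0
(B) d/dt[theta * theta'] = (theta')^2 + theta theta'' = (theta')^2 - theta sin(theta), not identically 0
(C) d/dt[(theta')^2/2 - cos(theta)] = theta' theta'' + sin(theta) theta' = theta'(-sin(theta)) + theta' sin(theta) = 0
(D) d/dt[theta' + sin(theta)] = theta'' + cos(theta) theta' = -sin(theta) + theta' cos(theta), not identically 0

Only (C) has zero time-derivative. This is the total energy: kinetic (theta')^2/2 plus potential -cos(theta).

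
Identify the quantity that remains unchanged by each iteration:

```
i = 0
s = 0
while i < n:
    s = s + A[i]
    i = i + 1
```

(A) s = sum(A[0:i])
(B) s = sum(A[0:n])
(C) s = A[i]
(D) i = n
A

A loop invariant must hold before the first iteration and be re-established by every execution of the body.

(A) s = sum(A[0:i]): Initially i = 0 and s = 0 = sum of the empty slice A[0:0]. If s = sum(A[0:i]) holds at the top of an iteration, the body sets s to sum(A[0:i]) + A[i] = sum(A[0:i+1]) and then i to i+1, so s = sum(A[0:i]) holds again. At exit i = n, giving s = sum(A[0:n]).

The other options fail:
(B) s = sum(A[0:n]): false before the loop (s = 0, not the full sum) -- it only becomes true at exit.
(C) s = A[i]: after the first iteration s = A[0] but i = 1, so s = A[i] compares s with the wrong element (and fails in general).
(D) i = n: false initially (i = 0); it is the exit condition, not an invariant.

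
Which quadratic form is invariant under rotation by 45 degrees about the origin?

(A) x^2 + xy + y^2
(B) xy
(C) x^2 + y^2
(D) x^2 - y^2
C

Rotation by 45 degrees sends (x, y) to (sqrt(2)x/2 - sqrt(2)y/2, sqrt(2)x/2 + sqrt(2)y/2).
Substitute the transformed coordinates into each option and compare with the original:
(A) x^2 + xy + y^2  ->  (sqrt(2)x/2 - sqrt(2)y/2)^2 + (sqrt(2)x/2 - sqrt(2)y/2)(sqrt(2)x/2 + sqrt(2)y/2) + (sqrt(2)x/2 + sqrt(2)y/2)^2 = 3x^2/2 + y^2/2   [differs from x^2 + xy + y^2: not invariant]
(B) xy  ->  (sqrt(2)x/2 - sqrt(2)y/2)(sqrt(2)x/2 + sqrt(2)y/2) = x^2/2 - y^2/2   [differs from xy: not invariant]
(C) x^2 + y^2  ->  (sqrt(2)x/2 - sqrt(2)y/2)^2 + (sqrt(2)x/2 + sqrt(2)y/2)^2 = x^2 + y^2   [equals x^2 + y^2: invariant]
(D) x^2 - y^2  ->  (sqrt(2)x/2 - sqrt(2)y/2)^2 - (sqrt(2)x/2 + sqrt(2)y/2)^2 = -2xy   [differs from x^2 - y^2: not invariant]

Only option (C), x^2 + y^2, is unchanged by the transformation.
x^2 + y^2 is the squared distance from the origin, which rotations preserve.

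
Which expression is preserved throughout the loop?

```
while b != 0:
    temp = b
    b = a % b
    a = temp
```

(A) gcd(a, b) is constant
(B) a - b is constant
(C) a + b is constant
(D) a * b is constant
A

A loop invariant must hold before the first iteration and be re-established by every execution of the body.

(A) gcd(a, b) is constant: One iteration replaces (a, b) by (b, a mod b). Since a mod b = a - q*b for an integer q, any common divisor of a and b divides b and a mod b, and conversely; hence gcd(b, a mod b) = gcd(a, b). For instance (33, 7) -> (7, 5) keeps gcd = 1. At exit b = 0 and a = gcd of the original inputs.

The other options fail:
(B) a - b is constant: e.g. (a, b) = (33, 7) -> (7, 5): the difference goes from 26 to 2.
(C) a + b is constant: e.g. (a, b) = (33, 7) -> (7, 5): the sum goes from 40 to 12.
(D) a * b is constant: e.g. (a, b) = (33, 7) -> (7, 5): the product goes from 231 to 35.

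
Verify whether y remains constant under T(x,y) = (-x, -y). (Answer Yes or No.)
No

Substitute T(x,y) = (-x, -y) into the expression and compare with the original.

Original: y
After applying T: (-y) = -y

This differs from the original y (difference: -2y), so the expression is NOT invariant.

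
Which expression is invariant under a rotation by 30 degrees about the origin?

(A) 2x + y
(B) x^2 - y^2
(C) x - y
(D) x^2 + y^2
D

A rotation by 30 degrees sends (x, y) to (sqrt(3)x/2 - y/2, x/2 + sqrt(3)y/2).
Substitute the transformed coordinates into each option and compare with the original:
(A) 2x + y  ->  2(sqrt(3)x/2 - y/2) + (x/2 + sqrt(3)y/2) = x/2 + sqrt(3)x - y + sqrt(3)y/2   [differs from 2x + y: not invariant]
(B) x^2 - y^2  ->  (sqrt(3)x/2 - y/2)^2 - (x/2 + sqrt(3)y/2)^2 = x^2/2 - sqrt(3)xy - y^2/2   [differs from x^2 - y^2: not invariant]
(C) x - y  ->  (sqrt(3)x/2 - y/2) - (x/2 + sqrt(3)y/2) = -x/2 + sqrt(3)x/2 - sqrt(3)y/2 - y/2   [differs from x - y: not invariant]
(D) x^2 + y^2  ->  (sqrt(3)x/2 - y/2)^2 + (x/2 + sqrt(3)y/2)^2 = x^2 + y^2   [equals x^2 + y^2: invariant]

Only option (D), x^2 + y^2, is unchanged by the transformation.
Geometrically, x^2 + y^2 is the squared distance from the origin, which every rotation about the origin preserves.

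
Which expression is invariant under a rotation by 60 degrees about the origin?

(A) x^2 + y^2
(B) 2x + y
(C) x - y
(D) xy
A

A rotation by 60 degrees sends (x, y) to (x/2 - sqrt(3)y/2, sqrt(3)x/2 + y/2).
Substitute the transformed coordinates into each option and compare with the original:
(A) x^2 + y^2  ->  (x/2 - sqrt(3)y/2)^2 + (sqrt(3)x/2 + y/2)^2 = x^2 + y^2   [equals x^2 + y^2: invariant]
(B) 2x + y  ->  2(x/2 - sqrt(3)y/2) + (sqrt(3)x/2 + y/2) = sqrt(3)x/2 + x - sqrt(3)y + y/2   [differs from 2x + y: not invariant]
(C) x - y  ->  (x/2 - sqrt(3)y/2) - (sqrt(3)x/2 + y/2) = -sqrt(3)x/2 + x/2 - sqrt(3)y/2 - y/2   [differs from x - y: not invariant]
(D) xy  ->  (x/2 - sqrt(3)y/2)(sqrt(3)x/2 + y/2) = sqrt(3)x^2/4 - xy/2 - sqrt(3)y^2/4   [differs from xy: not invariant]

Only option (A), x^2 + y^2, is unchanged by the transformation.
Geometrically, x^2 + y^2 is the squared distance from the origin, which every rotation about the origin preserves.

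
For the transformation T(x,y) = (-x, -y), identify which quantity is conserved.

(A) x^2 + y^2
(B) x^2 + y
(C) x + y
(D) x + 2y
A

An expression E(x,y) is invariant under T if E(T(x,y)) = E(x,y). Here T(x,y) = (-x, -y).
Substitute the transformed coordinates into each option and compare with the original:
(A) x^2 + y^2  ->  (-x)^2 + (-y)^2 = x^2 + y^2   [equals x^2 + y^2: invariant]
(B) x^2 + y  ->  (-x)^2 + (-y) = x^2 - y   [differs from x^2 + y: not invariant]
(C) x + y  ->  (-x) + (-y) = -x - y   [differs from x + y: not invariant]
(D) x + 2y  ->  (-x) + 2(-y) = -x - 2y   [differs from x + 2y: not invariant]

Only option (A), x^2 + y^2, is unchanged by the transformation.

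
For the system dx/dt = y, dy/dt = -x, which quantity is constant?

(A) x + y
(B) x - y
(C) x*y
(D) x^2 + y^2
D

A first integral I satisfies dI/dt = 0 along every solution. Differentiate each option and use the equation of motion:
(A) d/dt[x + y] = y + (-x) = y - x, not identically 0
(B) d/dt[x - y] = y - (-x) = x + y, not identically 0
(C) d/dt[x*y] = (dx/dt)y + x(dy/dt) = y^2 - x^2, not identically 0
(D) d/dt[x^2 + y^2] = 2x*dx/dt + 2y*dy/dt = 2x*y + 2y*(-x) = 0

Only (D) has zero time-derivative. So x^2 + y^2 (the squared radius; trajectories are circles) is the conserved quantity.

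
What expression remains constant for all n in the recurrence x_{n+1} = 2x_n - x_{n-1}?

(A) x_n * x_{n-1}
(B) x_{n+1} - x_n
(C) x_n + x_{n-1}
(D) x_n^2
B

For the recurrence x_{n+1} = 2x_n - x_{n-1}:

If x_{n+1} = 2x_n - x_{n-1}, then:
x_{n+1} - x_n = x_n - x_{n-1}
The first difference is constant throughout the sequence.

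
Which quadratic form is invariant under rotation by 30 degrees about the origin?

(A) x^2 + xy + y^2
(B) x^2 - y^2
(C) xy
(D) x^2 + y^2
D

Rotation by 30 degrees sends (x, y) to (sqrt(3)x/2 - y/2, x/2 + sqrt(3)y/2).
Substitute the transformed coordinates into each option and compare with the original:
(A) x^2 + xy + y^2  ->  (sqrt(3)x/2 - y/2)^2 + (sqrt(3)x/2 - y/2)(x/2 + sqrt(3)y/2) + (x/2 + sqrt(3)y/2)^2 = sqrt(3)x^2/4 + x^2 + xy/2 - sqrt(3)y^2/4 + y^2   [differs from x^2 + xy + y^2: not invariant]
(B) x^2 - y^2  ->  (sqrt(3)x/2 - y/2)^2 - (x/2 + sqrt(3)y/2)^2 = x^2/2 - sqrt(3)xy - y^2/2   [differs from x^2 - y^2: not invariant]
(C) xy  ->  (sqrt(3)x/2 - y/2)(x/2 + sqrt(3)y/2) = sqrt(3)x^2/4 + xy/2 - sqrt(3)y^2/4   [differs from xy: not invariant]
(D) x^2 + y^2  ->  (sqrt(3)x/2 - y/2)^2 + (x/2 + sqrt(3)y/2)^2 = x^2 + y^2   [equals x^2 + y^2: invariant]

Only option (D), x^2 + y^2, is unchanged by the transformation.
x^2 + y^2 is the squared distance from the origin, which rotations preserve.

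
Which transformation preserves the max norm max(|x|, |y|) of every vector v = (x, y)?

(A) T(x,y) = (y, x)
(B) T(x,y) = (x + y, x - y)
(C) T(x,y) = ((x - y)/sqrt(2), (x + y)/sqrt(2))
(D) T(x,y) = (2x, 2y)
A

A transformation preserves a norm if ||T(v)|| = ||v|| for every v; a single vector where the norm changes rules an option out.

(A) T(x,y) = (y, x): preserves the norm -- it only permutes the coordinates and/or flips signs, which leaves max(|x|, |y|) unchanged.
(B) T(x,y) = (x + y, x - y): v = (1, 1) has norm max(|1|, |1|) = 1, but T(v) = (2, 0) has norm 2 -- not preserved.
(C) T(x,y) = ((x - y)/sqrt(2), (x + y)/sqrt(2)): v = (1, 0) has norm max(|1|, |0|) = 1, but T(v) = (sqrt(2)/2, sqrt(2)/2) has norm sqrt(2)/2 -- not preserved.
(D) T(x,y) = (2x, 2y): v = (1, 0) has norm max(|1|, |0|) = 1, but T(v) = (2, 0) has norm 2 -- not preserved.

Therefore the answer is (A).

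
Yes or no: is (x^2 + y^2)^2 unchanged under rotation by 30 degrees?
Yes

Applying rotation by 30 degrees: x' = x*cos(30 degrees) - y*sin(30 degrees) = sqrt(3)x/2 - y/2, y' = x*sin(30 degrees) + y*cos(30 degrees) = x/2 + sqrt(3)y/2

Substituting into (x^2 + y^2)^2:
((sqrt(3)x/2 - y/2)^2 + (x/2 + sqrt(3)y/2)^2)^2
= x^4 + 2x^2y^2 + y^4 = (x^2 + y^2)^2

This equals the original expression (x^2 + y^2)^2, so it IS invariant.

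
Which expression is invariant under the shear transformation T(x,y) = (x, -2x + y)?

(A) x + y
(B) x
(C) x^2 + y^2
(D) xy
B

Under the shear T(x,y) = (x, -2x + y):
Substitute the transformed coordinates into each option and compare with the original:
(A) x + y  ->  (x) + (-2x + y) = -x + y   [differs from x + y: not invariant]
(B) x  ->  (x) = x   [equals x: invariant]
(C) x^2 + y^2  ->  (x)^2 + (-2x + y)^2 = 5x^2 - 4xy + y^2   [differs from x^2 + y^2: not invariant]
(D) xy  ->  (x)(-2x + y) = -2x^2 + xy   [differs from xy: not invariant]

Only option (B), x, is unchanged by the transformation.
A vertical shear moves points parallel to the y-axis, so the x-coordinate (and any function of x alone) is unchanged.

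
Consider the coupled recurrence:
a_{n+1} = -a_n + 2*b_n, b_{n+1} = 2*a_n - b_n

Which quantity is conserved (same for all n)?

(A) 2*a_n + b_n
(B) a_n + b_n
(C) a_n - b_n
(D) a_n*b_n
B

Replace a_n by a_{n+1} = -a_n + 2*b_n and b_n by b_{n+1} = 2*a_n - b_n in each option and simplify:
(A) 2*a_n + b_n  ->  2*(-a_n + 2*b_n) + (2*a_n - b_n) = 3*b_n   [not conserved]
(B) a_n + b_n  ->  (-a_n + 2*b_n) + (2*a_n - b_n) = a_n + b_n   [conserved]
(C) a_n - b_n  ->  (-a_n + 2*b_n) - (2*a_n - b_n) = -3*a_n + 3*b_n   [not conserved]
(D) a_n*b_n  ->  (-a_n + 2*b_n)*(2*a_n - b_n) = -2*a_n^2 + 5*a_n*b_n - 2*b_n^2   [not conserved]

Only (B) a_n + b_n returns to itself after one step, so it is the conserved quantity.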